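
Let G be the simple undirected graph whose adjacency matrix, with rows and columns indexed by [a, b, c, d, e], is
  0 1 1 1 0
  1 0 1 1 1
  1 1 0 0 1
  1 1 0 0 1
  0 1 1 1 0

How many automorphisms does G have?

8

Vertex b is the unique vertex of degree 4; the remaining 4 vertices each have degree 3 and induce a cycle, so G is the wheel on 5 vertices with hub b. With the hub fixed, the remaining symmetry is that of the rim cycle C_4, giving the dihedral group D_4.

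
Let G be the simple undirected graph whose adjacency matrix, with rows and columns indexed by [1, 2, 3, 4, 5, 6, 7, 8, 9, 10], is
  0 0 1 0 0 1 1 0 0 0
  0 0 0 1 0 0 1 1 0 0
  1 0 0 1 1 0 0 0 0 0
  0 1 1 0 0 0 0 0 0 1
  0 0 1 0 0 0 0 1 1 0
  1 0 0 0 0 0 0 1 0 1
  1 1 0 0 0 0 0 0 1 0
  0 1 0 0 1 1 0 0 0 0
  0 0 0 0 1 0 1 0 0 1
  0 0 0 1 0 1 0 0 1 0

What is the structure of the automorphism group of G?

S_5

G is 3-regular on 10 vertices with no triangles and no 4-cycles (girth 5): this is the Petersen graph. It is a classical fact that the Petersen graph has automorphism group S_5 (order 120), arising from its description as the Kneser graph K(5,2).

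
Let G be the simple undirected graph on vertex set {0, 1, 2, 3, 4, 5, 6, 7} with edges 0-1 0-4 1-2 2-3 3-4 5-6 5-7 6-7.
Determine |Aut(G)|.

60

G has two connected components, {0, 1, 2, 3, 4} and {5, 6, 7}; each is 2-regular, so G = C_5 ⊔ C_3. No automorphism exchanges components of different sizes, hence Aut(G) is the direct product D_3 × D_5, order 60.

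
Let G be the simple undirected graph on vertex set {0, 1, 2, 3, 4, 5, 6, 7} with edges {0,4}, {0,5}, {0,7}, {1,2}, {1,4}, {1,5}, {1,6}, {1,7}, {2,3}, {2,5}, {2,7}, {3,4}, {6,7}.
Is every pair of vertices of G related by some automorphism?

No

Vertex 1 is the only vertex of degree 5, so every automorphism fixes it; G is not vertex-transitive.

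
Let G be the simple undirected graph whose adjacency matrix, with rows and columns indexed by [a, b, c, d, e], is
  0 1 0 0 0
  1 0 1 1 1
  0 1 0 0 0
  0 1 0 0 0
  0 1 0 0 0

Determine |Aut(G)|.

24

Vertex b has degree 4 and every other vertex has degree 1, so G is the star K_{1,4} with centre b. The 4 leaves are pairwise interchangeable while the centre is fixed, giving Aut(G) = S_4.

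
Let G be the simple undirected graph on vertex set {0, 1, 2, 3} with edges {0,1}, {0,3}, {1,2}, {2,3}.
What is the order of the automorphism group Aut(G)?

Every vertex has degree 2 and the graph is connected, so G is the 4-cycle C_4. The automorphisms of the 4-cycle are exactly the symmetries of a regular 4-gon: the dihedral group D_4, |D_4| = 8.

8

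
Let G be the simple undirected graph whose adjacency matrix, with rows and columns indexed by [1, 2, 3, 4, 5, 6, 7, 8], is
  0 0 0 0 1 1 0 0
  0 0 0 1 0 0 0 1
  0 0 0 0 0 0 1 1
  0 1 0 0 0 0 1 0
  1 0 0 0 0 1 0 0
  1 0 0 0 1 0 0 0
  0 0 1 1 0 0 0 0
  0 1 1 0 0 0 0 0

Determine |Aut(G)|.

G has two connected components, {2, 3, 4, 7, 8} and {1, 5, 6}; each is 2-regular, so G = C_5 ⊔ C_3. No automorphism exchanges components of different sizes, hence Aut(G) is the direct product D_5 × D_3, order 60.

60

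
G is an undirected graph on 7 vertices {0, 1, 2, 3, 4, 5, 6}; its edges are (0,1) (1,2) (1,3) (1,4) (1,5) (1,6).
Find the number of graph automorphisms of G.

720

Vertex 1 has degree 6 and every other vertex has degree 1, so G is the star K_{1,6} with centre 1. Any automorphism fixes the centre and permutes the 6 leaves freely, so Aut(G) ≅ S_6 of order 6! = 720.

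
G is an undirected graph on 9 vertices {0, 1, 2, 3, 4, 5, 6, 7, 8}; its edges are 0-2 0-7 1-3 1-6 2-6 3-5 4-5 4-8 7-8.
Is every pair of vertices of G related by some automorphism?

Every vertex has degree 2 and the graph is connected, so G is the 9-cycle C_9. C_9 has 9 rotations and 9 reflections, so Aut(C_9) ≅ D_9 of order 18. This group acts transitively on the 9 vertices.

Yes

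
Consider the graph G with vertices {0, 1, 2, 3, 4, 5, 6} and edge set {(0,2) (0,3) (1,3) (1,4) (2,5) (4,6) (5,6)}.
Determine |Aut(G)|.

14

G is 2-regular and connected on 7 vertices, i.e. the cycle C_7. The automorphisms of the 7-cycle are exactly the symmetries of a regular 7-gon: the dihedral group D_7, |D_7| = 14.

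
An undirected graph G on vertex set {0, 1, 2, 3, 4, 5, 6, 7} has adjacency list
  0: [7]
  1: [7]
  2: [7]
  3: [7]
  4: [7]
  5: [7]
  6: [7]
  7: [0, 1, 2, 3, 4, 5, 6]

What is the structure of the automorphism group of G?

Vertex 7 has degree 7 and every other vertex has degree 1, so G is the star K_{1,7} with centre 7. Any automorphism fixes the centre and permutes the 7 leaves freely, so Aut(G) ≅ S_7 of order 7! = 5040.

the symmetric group on 7 letters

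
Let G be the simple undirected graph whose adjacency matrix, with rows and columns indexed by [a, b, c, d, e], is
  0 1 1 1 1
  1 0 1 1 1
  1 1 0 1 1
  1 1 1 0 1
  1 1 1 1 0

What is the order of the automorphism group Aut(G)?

120

All 5 vertices are pairwise adjacent: G = K_5. Any permutation of the 5 vertices preserves K_5, so Aut(K_5) = S_5 of order 5! = 120.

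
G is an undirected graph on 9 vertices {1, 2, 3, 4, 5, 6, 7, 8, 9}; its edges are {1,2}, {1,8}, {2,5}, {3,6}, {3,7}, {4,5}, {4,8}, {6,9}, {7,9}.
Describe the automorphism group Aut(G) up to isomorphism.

G has two connected components, {1, 2, 4, 5, 8} and {3, 6, 7, 9}; each is 2-regular, so G = C_5 ⊔ C_4. No automorphism exchanges components of different sizes, hence Aut(G) is the direct product D_4 × D_5, order 80.

D_4 × D_5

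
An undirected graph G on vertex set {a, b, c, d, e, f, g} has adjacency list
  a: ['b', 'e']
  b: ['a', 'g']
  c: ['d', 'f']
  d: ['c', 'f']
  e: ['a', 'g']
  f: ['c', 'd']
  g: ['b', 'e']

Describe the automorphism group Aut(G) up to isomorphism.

G has two connected components, {a, b, e, g} and {c, d, f}; each is 2-regular, so G = C_4 ⊔ C_3. No automorphism exchanges components of different sizes, hence Aut(G) is the direct product D_3 × D_4, order 48.

D_3 × D_4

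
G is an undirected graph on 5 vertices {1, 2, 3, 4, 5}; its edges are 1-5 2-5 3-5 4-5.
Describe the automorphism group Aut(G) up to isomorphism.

S_4

Vertex 5 has degree 4 and every other vertex has degree 1, so G is the star K_{1,4} with centre 5. The 4 leaves are pairwise interchangeable while the centre is fixed, giving Aut(G) = S_4.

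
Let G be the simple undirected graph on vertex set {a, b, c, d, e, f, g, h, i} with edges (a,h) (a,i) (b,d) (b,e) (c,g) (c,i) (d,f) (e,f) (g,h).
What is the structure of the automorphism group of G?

G has two connected components, {a, c, g, h, i} and {b, d, e, f}; each is 2-regular, so G = C_5 ⊔ C_4. The components are non-isomorphic (different sizes), so Aut(G) = Aut(C_4) × Aut(C_5) = D_4 × D_5 of order 8·10 = 80.

D_4 × D_5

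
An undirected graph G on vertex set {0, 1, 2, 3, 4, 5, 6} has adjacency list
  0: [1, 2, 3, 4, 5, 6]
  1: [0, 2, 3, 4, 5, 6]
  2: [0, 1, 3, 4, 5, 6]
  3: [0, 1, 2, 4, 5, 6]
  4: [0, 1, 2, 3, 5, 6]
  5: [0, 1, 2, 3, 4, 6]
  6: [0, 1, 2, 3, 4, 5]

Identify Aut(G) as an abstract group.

Every vertex has degree 6, so G is the complete graph K_7. Any permutation of the 7 vertices preserves K_7, so Aut(K_7) = S_7 of order 7! = 5040.

S_7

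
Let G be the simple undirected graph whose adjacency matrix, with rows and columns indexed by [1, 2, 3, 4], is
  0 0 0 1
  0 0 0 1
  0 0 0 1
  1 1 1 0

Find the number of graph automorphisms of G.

6

Vertex 4 has degree 3 and every other vertex has degree 1, so G is the star K_{1,3} with centre 4. Any automorphism fixes the centre and permutes the 3 leaves freely, so Aut(G) ≅ S_3 of order 3! = 6.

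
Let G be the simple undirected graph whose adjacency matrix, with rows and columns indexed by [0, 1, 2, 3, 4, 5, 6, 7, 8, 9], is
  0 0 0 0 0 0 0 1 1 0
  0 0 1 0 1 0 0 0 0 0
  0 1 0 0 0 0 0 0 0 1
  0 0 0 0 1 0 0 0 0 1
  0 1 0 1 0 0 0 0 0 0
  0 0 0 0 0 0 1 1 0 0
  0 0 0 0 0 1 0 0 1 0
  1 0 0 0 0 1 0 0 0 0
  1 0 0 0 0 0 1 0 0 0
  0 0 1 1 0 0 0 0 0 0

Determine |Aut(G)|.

200

G has two connected components, {1, 2, 3, 4, 9} and {0, 5, 6, 7, 8}; each is 2-regular, so G = C_5 ⊔ C_5. Aut of a disjoint union of two copies of C_5 is the wreath product D_5 ≀ Z_2, of order 2·10² = 200.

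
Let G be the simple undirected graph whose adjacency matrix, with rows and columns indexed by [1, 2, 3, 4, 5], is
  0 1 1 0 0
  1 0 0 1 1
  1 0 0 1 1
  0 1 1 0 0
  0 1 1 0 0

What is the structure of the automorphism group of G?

The vertices split by degree into {2, 3} (degree 3) and {1, 4, 5} (degree 2); every edge runs between the two parts, so G is the complete bipartite graph K_{2,3}. The parts have unequal sizes, so no automorphism swaps them; each part is permuted independently, giving S_3 × S_2 of order 3!·2! = 12.

S_3 × S_2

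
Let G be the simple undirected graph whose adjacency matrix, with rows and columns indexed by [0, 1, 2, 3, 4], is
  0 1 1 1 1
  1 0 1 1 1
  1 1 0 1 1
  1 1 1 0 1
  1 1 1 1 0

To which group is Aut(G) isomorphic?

S_5

Every vertex has degree 4, so G is the complete graph K_5. Any permutation of the 5 vertices preserves K_5, so Aut(K_5) = S_5 of order 5! = 120.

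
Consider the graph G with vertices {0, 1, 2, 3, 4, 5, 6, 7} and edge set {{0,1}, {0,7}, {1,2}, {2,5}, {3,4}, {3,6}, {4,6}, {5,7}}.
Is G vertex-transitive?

G has two connected components, {0, 1, 2, 5, 7} and {3, 4, 6}; each is 2-regular, so G = C_5 ⊔ C_3. The orbit of 0 under Aut(G) is {0, 1, 2, 5, 7}, which does not contain 3, so G is not vertex-transitive.

No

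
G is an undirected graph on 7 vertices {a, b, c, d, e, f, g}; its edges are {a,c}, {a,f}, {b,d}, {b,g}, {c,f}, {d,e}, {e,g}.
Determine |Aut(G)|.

G has two connected components, {b, d, e, g} and {a, c, f}; each is 2-regular, so G = C_4 ⊔ C_3. No automorphism exchanges components of different sizes, hence Aut(G) is the direct product D_4 × D_3, order 48.

48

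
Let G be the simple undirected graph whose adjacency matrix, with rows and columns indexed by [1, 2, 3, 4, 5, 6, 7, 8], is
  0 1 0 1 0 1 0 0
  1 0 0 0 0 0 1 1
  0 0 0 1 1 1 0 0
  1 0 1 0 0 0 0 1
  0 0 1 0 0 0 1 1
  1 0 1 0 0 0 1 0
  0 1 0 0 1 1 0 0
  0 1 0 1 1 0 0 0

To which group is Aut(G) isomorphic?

G is 3-regular and bipartite on 2^3 = 8 vertices with girth 4; it is the hypercube graph Q_3. Aut(Q_3) consists of the signed permutations of the 3 coordinate axes: 3! permutations times 2^3 sign flips, so |Aut| = 2^3·3! = 48.

Z_2^3 ⋊ S_3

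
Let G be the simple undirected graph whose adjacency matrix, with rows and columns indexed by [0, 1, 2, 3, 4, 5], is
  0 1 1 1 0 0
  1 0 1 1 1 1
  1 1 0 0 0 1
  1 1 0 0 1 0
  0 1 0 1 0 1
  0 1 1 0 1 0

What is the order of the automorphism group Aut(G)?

10

Vertex 1 is the unique vertex of degree 5; the remaining 5 vertices each have degree 3 and induce a cycle, so G is the wheel on 6 vertices with hub 1. Every automorphism fixes the hub and acts on the rim 5-cycle, so Aut(G) ≅ Aut(C_5) = D_5 of order 10.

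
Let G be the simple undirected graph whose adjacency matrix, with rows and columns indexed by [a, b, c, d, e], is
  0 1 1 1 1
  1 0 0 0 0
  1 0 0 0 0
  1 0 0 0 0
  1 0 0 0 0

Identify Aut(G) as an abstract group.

the symmetric group on 4 letters

Vertex a has degree 4 and every other vertex has degree 1, so G is the star K_{1,4} with centre a. Any automorphism fixes the centre and permutes the 4 leaves freely, so Aut(G) ≅ S_4 of order 4! = 24.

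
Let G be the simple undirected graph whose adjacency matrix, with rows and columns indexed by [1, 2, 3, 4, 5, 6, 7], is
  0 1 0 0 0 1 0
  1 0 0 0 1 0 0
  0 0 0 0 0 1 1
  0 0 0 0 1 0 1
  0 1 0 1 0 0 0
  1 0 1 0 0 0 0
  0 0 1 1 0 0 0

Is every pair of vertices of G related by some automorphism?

Every vertex has degree 2 and the graph is connected, so G is the 7-cycle C_7. The automorphisms of the 7-cycle are exactly the symmetries of a regular 7-gon: the dihedral group D_7, |D_7| = 14. This group acts transitively on the 7 vertices.

Yes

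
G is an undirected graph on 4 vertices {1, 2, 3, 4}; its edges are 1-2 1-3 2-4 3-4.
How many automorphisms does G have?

G is 2-regular and bipartite on 2^2 = 4 vertices with girth 4; it is the hypercube graph Q_2. Aut(Q_2) consists of the signed permutations of the 2 coordinate axes: 2! permutations times 2^2 sign flips, so |Aut| = 2^2·2! = 8.

8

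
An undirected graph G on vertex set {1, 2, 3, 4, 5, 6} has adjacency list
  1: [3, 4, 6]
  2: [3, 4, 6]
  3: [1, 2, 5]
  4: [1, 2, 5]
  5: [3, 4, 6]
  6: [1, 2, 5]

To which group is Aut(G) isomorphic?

S_3 ≀ Z_2

G is 3-regular and bipartite with parts {1, 2, 5} and {3, 4, 6} (each part is independent and every cross-pair is an edge), so G = K_{3,3}. Aut(K_{3,3}) is the wreath product S_3 ≀ Z_2: permute within each part, then optionally swap the parts; |Aut| = 2·(3!)² = 72.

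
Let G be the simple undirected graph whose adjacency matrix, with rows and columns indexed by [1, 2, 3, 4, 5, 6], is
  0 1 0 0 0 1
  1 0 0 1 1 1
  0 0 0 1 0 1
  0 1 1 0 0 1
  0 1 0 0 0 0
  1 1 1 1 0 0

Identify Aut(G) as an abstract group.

1

Degrees alone do not determine every vertex (e.g. 1 and 3 both have degree 2), but their neighbour-degree multisets differ: N(1) has degrees [4, 4] while N(3) has degrees [3, 4]. Repeating this refinement separates all vertices, so the only automorphism is the identity.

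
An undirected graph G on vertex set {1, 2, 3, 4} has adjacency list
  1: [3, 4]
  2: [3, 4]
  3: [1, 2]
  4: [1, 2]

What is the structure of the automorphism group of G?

Z_2^2 ⋊ S_2

G is 2-regular and bipartite on 2^2 = 4 vertices with girth 4; it is the hypercube graph Q_2. Aut(Q_2) consists of the signed permutations of the 2 coordinate axes: 2! permutations times 2^2 sign flips, so |Aut| = 2^2·2! = 8.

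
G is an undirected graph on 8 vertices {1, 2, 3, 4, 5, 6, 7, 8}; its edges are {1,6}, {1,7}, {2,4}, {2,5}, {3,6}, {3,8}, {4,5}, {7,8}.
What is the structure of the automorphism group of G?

D_5 × D_3

G has two connected components, {1, 3, 6, 7, 8} and {2, 4, 5}; each is 2-regular, so G = C_5 ⊔ C_3. No automorphism exchanges components of different sizes, hence Aut(G) is the direct product D_5 × D_3, order 60.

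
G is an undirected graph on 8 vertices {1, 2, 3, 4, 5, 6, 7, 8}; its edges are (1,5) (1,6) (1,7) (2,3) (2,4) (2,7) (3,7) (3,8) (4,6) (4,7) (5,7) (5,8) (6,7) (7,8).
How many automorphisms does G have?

Vertex 7 is the unique vertex of degree 7; the remaining 7 vertices each have degree 3 and induce a cycle, so G is the wheel on 8 vertices with hub 7. Every automorphism fixes the hub and acts on the rim 7-cycle, so Aut(G) ≅ Aut(C_7) = D_7 of order 14.

14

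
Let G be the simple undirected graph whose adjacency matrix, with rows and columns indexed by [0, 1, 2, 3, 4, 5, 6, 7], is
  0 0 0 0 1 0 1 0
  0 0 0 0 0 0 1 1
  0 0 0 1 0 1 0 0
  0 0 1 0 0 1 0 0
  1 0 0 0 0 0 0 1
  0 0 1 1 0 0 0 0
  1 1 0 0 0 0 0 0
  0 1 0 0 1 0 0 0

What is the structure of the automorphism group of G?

D_3 × D_5

G has two connected components, {0, 1, 4, 6, 7} and {2, 3, 5}; each is 2-regular, so G = C_5 ⊔ C_3. The components are non-isomorphic (different sizes), so Aut(G) = Aut(C_3) × Aut(C_5) = D_3 × D_5 of order 6·10 = 60.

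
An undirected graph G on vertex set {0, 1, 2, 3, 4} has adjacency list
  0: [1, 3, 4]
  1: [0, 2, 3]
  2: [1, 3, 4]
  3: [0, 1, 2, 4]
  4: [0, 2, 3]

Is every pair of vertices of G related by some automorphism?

Vertex 3 is the only vertex of degree 4, so every automorphism fixes it; G is not vertex-transitive.

No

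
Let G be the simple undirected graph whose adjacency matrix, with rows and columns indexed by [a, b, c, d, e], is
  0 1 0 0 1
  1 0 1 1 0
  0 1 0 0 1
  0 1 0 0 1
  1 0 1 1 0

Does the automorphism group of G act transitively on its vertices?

Automorphisms preserve degree, but G has vertices of degree 2 and vertices of degree 3; no automorphism maps one to the other, so G is not vertex-transitive.

No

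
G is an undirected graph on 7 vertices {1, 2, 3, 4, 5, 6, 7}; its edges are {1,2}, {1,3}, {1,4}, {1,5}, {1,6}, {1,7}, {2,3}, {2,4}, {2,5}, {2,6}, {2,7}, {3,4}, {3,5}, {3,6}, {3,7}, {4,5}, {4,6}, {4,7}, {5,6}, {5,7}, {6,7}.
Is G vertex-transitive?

Every vertex has degree 6, so G is the complete graph K_7. Any permutation of the 7 vertices preserves K_7, so Aut(K_7) = S_7 of order 7! = 5040. Under this action every vertex can be carried to every other, so G is vertex-transitive.

Yes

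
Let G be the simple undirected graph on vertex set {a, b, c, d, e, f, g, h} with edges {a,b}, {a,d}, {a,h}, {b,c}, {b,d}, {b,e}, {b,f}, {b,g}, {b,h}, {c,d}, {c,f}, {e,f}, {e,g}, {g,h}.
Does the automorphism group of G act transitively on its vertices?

No

Vertex b is the only vertex of degree 7, so every automorphism fixes it; G is not vertex-transitive.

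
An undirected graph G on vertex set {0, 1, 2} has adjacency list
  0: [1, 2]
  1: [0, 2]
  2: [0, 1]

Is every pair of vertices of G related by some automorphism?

All 3 vertices are pairwise adjacent: G = K_3. Every bijection on the vertex set is an automorphism of K_3; hence Aut(K_3) ≅ S_3, order 6. Under this action every vertex can be carried to every other, so G is vertex-transitive.

Yes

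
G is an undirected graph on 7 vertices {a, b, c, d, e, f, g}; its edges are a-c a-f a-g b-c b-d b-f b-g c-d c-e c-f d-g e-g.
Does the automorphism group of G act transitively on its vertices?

No

Vertex c is the only vertex of degree 5, so every automorphism fixes it; G is not vertex-transitive.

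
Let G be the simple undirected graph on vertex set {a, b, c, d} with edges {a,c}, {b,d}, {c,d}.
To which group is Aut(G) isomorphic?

The degree sequence is [1, 1, 2, 2]; the two degree-1 vertices a and b are the ends of a path, so G = P_4. A path has exactly one nontrivial symmetry — reversal — giving Aut(G) of order 2.

C_2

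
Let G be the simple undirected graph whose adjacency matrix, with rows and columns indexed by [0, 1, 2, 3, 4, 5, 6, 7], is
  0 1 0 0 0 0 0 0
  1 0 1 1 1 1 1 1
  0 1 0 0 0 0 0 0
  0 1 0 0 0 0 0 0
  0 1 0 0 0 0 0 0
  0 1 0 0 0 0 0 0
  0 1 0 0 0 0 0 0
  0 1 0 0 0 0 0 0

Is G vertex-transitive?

Vertex 1 is the only vertex of degree 7, so every automorphism fixes it; G is not vertex-transitive.

No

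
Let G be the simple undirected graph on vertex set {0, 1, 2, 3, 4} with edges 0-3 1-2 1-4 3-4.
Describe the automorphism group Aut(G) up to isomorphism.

the cyclic group of order 2

The degree sequence is [1, 2, 1, 2, 2]; the two degree-1 vertices 0 and 2 are the ends of a path, so G = P_5. A path has exactly one nontrivial symmetry — reversal — giving Aut(G) of order 2.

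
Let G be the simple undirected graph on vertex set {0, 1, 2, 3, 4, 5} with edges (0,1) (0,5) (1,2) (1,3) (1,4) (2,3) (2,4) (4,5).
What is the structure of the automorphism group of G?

1

The degree sequence is [2, 4, 3, 2, 3, 2]. Checking the degree-preserving permutations of the vertex set shows that none except the identity preserves every edge, so Aut(G) is trivial.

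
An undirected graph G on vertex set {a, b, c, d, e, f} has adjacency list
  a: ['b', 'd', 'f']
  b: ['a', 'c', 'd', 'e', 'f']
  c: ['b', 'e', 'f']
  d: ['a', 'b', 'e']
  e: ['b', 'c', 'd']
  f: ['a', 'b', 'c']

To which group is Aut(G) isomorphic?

D_5

Vertex b is the unique vertex of degree 5; the remaining 5 vertices each have degree 3 and induce a cycle, so G is the wheel on 6 vertices with hub b. With the hub fixed, the remaining symmetry is that of the rim cycle C_5, giving the dihedral group D_5.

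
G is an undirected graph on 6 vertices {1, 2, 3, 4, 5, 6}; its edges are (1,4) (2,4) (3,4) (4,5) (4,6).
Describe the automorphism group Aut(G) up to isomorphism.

Vertex 4 has degree 5 and every other vertex has degree 1, so G is the star K_{1,5} with centre 4. The 5 leaves are pairwise interchangeable while the centre is fixed, giving Aut(G) = S_5.

S_5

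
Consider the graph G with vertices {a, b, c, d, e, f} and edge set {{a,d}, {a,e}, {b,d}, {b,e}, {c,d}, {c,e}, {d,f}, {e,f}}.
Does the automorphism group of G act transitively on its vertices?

No

Automorphisms preserve degree, but G has vertices of degree 2 and vertices of degree 4; no automorphism maps one to the other, so G is not vertex-transitive.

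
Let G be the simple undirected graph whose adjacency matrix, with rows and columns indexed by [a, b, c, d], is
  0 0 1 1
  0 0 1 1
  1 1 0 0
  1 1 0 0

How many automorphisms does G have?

8

G is 2-regular and bipartite with parts {a, b} and {c, d} (each part is independent and every cross-pair is an edge), so G = K_{2,2}. Each part can be permuted independently (S_2 × S_2) and the two equal-size parts can also be swapped, giving (S_2 × S_2) ⋊ Z_2 of order 2·(2!)² = 8.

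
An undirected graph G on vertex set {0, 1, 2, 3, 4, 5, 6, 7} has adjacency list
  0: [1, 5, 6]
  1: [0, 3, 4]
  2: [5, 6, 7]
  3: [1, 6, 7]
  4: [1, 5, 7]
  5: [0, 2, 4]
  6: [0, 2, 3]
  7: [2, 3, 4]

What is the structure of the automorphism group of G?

G is 3-regular and bipartite on 2^3 = 8 vertices with girth 4; it is the hypercube graph Q_3. The symmetry group of the 3-cube is the hyperoctahedral group B_3 = Z_2 ≀ S_3, of order 2^3·3! = 48.

the hyperoctahedral group B_3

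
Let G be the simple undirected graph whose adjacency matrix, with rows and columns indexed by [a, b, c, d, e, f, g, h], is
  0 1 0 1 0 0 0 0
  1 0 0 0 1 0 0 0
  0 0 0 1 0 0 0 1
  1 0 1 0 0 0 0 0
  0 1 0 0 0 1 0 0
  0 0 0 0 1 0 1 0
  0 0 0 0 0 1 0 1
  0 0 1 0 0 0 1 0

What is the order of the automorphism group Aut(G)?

Every vertex has degree 2 and the graph is connected, so G is the 8-cycle C_8. The automorphisms of the 8-cycle are exactly the symmetries of a regular 8-gon: the dihedral group D_8, |D_8| = 16.

16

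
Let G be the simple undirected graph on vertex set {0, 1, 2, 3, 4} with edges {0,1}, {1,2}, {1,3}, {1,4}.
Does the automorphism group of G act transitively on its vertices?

No

Vertex 1 is the only vertex of degree 4, so every automorphism fixes it; G is not vertex-transitive.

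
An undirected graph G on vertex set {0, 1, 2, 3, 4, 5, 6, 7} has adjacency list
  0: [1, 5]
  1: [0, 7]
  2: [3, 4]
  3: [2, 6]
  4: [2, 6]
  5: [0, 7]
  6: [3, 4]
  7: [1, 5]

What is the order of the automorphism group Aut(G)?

G has two connected components, {0, 1, 5, 7} and {2, 3, 4, 6}; each is 2-regular, so G = C_4 ⊔ C_4. With two isomorphic components, Aut(G) = Aut(C_4) ≀ S_2 = (D_4 × D_4) ⋊ Z_2: permute each cycle by D_4, then optionally swap the two cycles. Order 2·(2·4)² = 128.

128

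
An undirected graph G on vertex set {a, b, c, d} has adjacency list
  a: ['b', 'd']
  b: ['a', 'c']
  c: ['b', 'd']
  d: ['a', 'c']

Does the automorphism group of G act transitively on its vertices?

G is 2-regular and bipartite on 2^2 = 4 vertices with girth 4; it is the hypercube graph Q_2. Aut(Q_2) consists of the signed permutations of the 2 coordinate axes: 2! permutations times 2^2 sign flips, so |Aut| = 2^2·2! = 8. Under this action every vertex can be carried to every other, so G is vertex-transitive.

Yes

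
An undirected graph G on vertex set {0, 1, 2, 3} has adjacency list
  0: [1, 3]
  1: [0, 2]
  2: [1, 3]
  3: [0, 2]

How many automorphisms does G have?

8

G is 2-regular and bipartite on 2^2 = 4 vertices with girth 4; it is the hypercube graph Q_2. Aut(Q_2) consists of the signed permutations of the 2 coordinate axes: 2! permutations times 2^2 sign flips, so |Aut| = 2^2·2! = 8.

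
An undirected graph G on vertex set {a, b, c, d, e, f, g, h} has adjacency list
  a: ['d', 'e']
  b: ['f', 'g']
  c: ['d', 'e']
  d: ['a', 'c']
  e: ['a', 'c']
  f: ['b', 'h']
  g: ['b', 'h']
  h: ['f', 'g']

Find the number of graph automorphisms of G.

128

G has two connected components, {a, c, d, e} and {b, f, g, h}; each is 2-regular, so G = C_4 ⊔ C_4. Aut of a disjoint union of two copies of C_4 is the wreath product D_4 ≀ Z_2, of order 2·8² = 128.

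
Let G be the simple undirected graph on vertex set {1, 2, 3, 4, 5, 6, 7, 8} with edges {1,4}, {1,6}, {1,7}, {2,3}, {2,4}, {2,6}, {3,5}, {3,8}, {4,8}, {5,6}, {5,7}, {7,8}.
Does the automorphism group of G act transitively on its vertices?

Yes

G is 3-regular and bipartite on 2^3 = 8 vertices with girth 4; it is the hypercube graph Q_3. Aut(Q_3) consists of the signed permutations of the 3 coordinate axes: 3! permutations times 2^3 sign flips, so |Aut| = 2^3·3! = 48. This group acts transitively on the 8 vertices.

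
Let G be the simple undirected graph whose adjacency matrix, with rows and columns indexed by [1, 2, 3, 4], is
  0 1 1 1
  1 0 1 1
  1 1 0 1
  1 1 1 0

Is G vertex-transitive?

Every vertex has degree 3, so G is the complete graph K_4. Every bijection on the vertex set is an automorphism of K_4; hence Aut(K_4) ≅ S_4, order 24. Under this action every vertex can be carried to every other, so G is vertex-transitive.

Yes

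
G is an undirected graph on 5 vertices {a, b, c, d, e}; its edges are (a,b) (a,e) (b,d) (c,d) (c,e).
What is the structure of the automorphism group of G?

D_5

G is 2-regular and connected on 5 vertices, i.e. the cycle C_5. C_5 has 5 rotations and 5 reflections, so Aut(C_5) ≅ D_5 of order 10.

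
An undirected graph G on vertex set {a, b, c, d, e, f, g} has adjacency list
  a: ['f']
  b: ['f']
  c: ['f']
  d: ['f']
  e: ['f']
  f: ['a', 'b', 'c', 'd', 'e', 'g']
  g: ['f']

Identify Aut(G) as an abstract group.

the symmetric group on 6 letters

Vertex f has degree 6 and every other vertex has degree 1, so G is the star K_{1,6} with centre f. The 6 leaves are pairwise interchangeable while the centre is fixed, giving Aut(G) = S_6.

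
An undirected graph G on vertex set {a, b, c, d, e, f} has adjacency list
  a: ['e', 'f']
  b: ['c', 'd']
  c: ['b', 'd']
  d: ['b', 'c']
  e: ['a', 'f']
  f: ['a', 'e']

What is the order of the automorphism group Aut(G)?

72

G has two connected components, {a, e, f} and {b, c, d}; each is 2-regular, so G = C_3 ⊔ C_3. With two isomorphic components, Aut(G) = Aut(C_3) ≀ S_2 = (D_3 × D_3) ⋊ Z_2: permute each cycle by D_3, then optionally swap the two cycles. Order 2·(2·3)² = 72.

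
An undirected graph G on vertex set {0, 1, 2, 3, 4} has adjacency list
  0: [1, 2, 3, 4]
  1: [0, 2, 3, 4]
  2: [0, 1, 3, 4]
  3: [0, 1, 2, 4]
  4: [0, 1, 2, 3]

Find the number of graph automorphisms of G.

Every vertex has degree 4, so G is the complete graph K_5. Any permutation of the 5 vertices preserves K_5, so Aut(K_5) = S_5 of order 5! = 120.

120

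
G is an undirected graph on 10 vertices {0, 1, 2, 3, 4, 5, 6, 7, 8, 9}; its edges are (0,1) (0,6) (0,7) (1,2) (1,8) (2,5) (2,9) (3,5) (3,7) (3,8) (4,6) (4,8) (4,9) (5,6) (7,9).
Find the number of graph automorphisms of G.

120

G is 3-regular on 10 vertices with no triangles and no 4-cycles (girth 5): this is the Petersen graph. Viewing the Petersen graph as the Kneser graph K(5,2) — vertices are 2-subsets of {1,…,5}, edges join disjoint pairs — its automorphisms are exactly the permutations of the 5-element set, so Aut ≅ S_5 of order 120.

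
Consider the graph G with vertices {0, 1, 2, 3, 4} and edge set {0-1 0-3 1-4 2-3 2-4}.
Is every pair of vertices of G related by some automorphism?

G is 2-regular and connected on 5 vertices, i.e. the cycle C_5. The automorphisms of the 5-cycle are exactly the symmetries of a regular 5-gon: the dihedral group D_5, |D_5| = 10. Under this action every vertex can be carried to every other, so G is vertex-transitive.

Yes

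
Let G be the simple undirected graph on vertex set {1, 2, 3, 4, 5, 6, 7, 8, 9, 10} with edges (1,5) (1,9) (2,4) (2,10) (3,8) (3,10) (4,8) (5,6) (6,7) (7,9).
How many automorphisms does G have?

G has two connected components, {1, 5, 6, 7, 9} and {2, 3, 4, 8, 10}; each is 2-regular, so G = C_5 ⊔ C_5. With two isomorphic components, Aut(G) = Aut(C_5) ≀ S_2 = (D_5 × D_5) ⋊ Z_2: permute each cycle by D_5, then optionally swap the two cycles. Order 2·(2·5)² = 200.

200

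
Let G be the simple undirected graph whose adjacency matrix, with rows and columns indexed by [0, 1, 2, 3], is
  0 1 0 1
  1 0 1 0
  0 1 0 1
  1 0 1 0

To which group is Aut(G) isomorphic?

G is 2-regular and bipartite on 2^2 = 4 vertices with girth 4; it is the hypercube graph Q_2. Aut(Q_2) consists of the signed permutations of the 2 coordinate axes: 2! permutations times 2^2 sign flips, so |Aut| = 2^2·2! = 8.

the dihedral group of order 8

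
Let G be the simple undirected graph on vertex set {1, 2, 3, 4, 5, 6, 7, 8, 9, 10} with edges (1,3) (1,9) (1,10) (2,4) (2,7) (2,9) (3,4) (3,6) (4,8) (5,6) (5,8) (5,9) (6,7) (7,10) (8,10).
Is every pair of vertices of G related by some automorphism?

G is 3-regular on 10 vertices with no triangles and no 4-cycles (girth 5): this is the Petersen graph. Viewing the Petersen graph as the Kneser graph K(5,2) — vertices are 2-subsets of {1,…,5}, edges join disjoint pairs — its automorphisms are exactly the permutations of the 5-element set, so Aut ≅ S_5 of order 120. This group acts transitively on the 10 vertices.

Yes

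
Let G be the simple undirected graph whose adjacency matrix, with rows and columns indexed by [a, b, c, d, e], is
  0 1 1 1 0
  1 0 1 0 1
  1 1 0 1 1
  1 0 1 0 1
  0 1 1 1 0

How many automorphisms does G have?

Vertex c is the unique vertex of degree 4; the remaining 4 vertices each have degree 3 and induce a cycle, so G is the wheel on 5 vertices with hub c. Every automorphism fixes the hub and acts on the rim 4-cycle, so Aut(G) ≅ Aut(C_4) = D_4 of order 8.

8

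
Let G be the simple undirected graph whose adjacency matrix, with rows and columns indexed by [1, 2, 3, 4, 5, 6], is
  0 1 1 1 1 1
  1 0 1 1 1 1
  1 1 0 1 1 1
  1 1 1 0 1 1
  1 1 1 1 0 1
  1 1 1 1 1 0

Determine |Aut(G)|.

All 6 vertices are pairwise adjacent: G = K_6. Any permutation of the 6 vertices preserves K_6, so Aut(K_6) = S_6 of order 6! = 720.

720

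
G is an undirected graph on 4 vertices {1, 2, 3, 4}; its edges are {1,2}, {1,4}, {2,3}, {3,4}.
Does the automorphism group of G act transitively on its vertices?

Yes

G is 2-regular and bipartite on 2^2 = 4 vertices with girth 4; it is the hypercube graph Q_2. The symmetry group of the 2-cube is the hyperoctahedral group B_2 = Z_2 ≀ S_2, of order 2^2·2! = 8. Under this action every vertex can be carried to every other, so G is vertex-transitive.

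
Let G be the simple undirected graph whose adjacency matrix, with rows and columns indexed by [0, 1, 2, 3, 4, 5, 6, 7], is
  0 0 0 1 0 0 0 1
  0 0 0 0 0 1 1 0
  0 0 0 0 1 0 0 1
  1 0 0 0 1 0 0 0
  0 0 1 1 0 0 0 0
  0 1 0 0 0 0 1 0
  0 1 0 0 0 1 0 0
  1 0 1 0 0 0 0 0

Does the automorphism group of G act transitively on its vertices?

G has two connected components, {0, 2, 3, 4, 7} and {1, 5, 6}; each is 2-regular, so G = C_5 ⊔ C_3. The orbit of 0 under Aut(G) is {0, 2, 3, 4, 7}, which does not contain 1, so G is not vertex-transitive.

No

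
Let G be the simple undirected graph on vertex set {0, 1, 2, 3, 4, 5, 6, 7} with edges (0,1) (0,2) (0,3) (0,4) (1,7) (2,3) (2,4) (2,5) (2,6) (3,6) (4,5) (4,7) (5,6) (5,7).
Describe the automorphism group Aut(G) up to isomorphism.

The degree sequence is [4, 2, 5, 3, 4, 4, 3, 3]. Checking the degree-preserving permutations of the vertex set shows that none except the identity preserves every edge, so Aut(G) is trivial.

{e}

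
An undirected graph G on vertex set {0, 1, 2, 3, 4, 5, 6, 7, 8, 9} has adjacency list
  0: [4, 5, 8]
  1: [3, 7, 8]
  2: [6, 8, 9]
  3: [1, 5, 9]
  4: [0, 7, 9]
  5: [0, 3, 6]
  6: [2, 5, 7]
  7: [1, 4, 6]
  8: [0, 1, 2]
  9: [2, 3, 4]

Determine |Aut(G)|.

G is 3-regular on 10 vertices with no triangles and no 4-cycles (girth 5): this is the Petersen graph. Viewing the Petersen graph as the Kneser graph K(5,2) — vertices are 2-subsets of {1,…,5}, edges join disjoint pairs — its automorphisms are exactly the permutations of the 5-element set, so Aut ≅ S_5 of order 120.

120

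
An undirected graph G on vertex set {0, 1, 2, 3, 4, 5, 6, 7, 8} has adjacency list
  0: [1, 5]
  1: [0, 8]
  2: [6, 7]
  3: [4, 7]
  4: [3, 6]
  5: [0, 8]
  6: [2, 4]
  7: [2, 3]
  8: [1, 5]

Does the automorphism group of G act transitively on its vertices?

G has two connected components, {2, 3, 4, 6, 7} and {0, 1, 5, 8}; each is 2-regular, so G = C_5 ⊔ C_4. The orbit of 0 under Aut(G) is {0, 1, 5, 8}, which does not contain 2, so G is not vertex-transitive.

No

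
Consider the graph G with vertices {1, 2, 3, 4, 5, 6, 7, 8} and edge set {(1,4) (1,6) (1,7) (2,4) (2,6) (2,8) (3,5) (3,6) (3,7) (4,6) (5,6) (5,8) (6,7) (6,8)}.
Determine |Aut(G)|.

14

Vertex 6 is the unique vertex of degree 7; the remaining 7 vertices each have degree 3 and induce a cycle, so G is the wheel on 8 vertices with hub 6. With the hub fixed, the remaining symmetry is that of the rim cycle C_7, giving the dihedral group D_7.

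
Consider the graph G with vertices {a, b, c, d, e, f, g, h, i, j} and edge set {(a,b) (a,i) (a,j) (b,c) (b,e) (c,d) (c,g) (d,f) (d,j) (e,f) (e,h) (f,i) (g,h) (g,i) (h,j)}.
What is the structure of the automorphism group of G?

the symmetric group S_5

G is 3-regular on 10 vertices with no triangles and no 4-cycles (girth 5): this is the Petersen graph. Viewing the Petersen graph as the Kneser graph K(5,2) — vertices are 2-subsets of {1,…,5}, edges join disjoint pairs — its automorphisms are exactly the permutations of the 5-element set, so Aut ≅ S_5 of order 120.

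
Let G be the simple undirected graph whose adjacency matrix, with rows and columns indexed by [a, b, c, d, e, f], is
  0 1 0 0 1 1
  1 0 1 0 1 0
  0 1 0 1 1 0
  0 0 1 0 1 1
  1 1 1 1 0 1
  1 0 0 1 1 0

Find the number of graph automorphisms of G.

Vertex e is the unique vertex of degree 5; the remaining 5 vertices each have degree 3 and induce a cycle, so G is the wheel on 6 vertices with hub e. With the hub fixed, the remaining symmetry is that of the rim cycle C_5, giving the dihedral group D_5.

10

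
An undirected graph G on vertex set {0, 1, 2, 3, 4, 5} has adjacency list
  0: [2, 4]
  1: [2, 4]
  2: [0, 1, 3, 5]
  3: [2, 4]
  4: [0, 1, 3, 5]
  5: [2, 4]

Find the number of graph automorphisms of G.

The vertices split by degree into {2, 4} (degree 4) and {0, 1, 3, 5} (degree 2); every edge runs between the two parts, so G is the complete bipartite graph K_{2,4}. The parts have unequal sizes, so no automorphism swaps them; each part is permuted independently, giving S_4 × S_2 of order 4!·2! = 48.

48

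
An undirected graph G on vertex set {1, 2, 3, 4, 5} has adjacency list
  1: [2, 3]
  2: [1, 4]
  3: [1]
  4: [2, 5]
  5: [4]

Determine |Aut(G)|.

2

The degree sequence is [2, 2, 1, 2, 1]; the two degree-1 vertices 3 and 5 are the ends of a path, so G = P_5. A path has exactly one nontrivial symmetry — reversal — giving Aut(G) of order 2.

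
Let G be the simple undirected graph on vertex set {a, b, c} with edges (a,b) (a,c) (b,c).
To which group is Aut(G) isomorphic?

the symmetric group on 3 letters

All 3 vertices are pairwise adjacent: G = K_3. Every bijection on the vertex set is an automorphism of K_3; hence Aut(K_3) ≅ S_3, order 6.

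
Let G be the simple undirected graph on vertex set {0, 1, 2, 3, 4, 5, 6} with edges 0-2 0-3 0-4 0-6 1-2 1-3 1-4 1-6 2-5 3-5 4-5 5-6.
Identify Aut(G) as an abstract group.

The vertices split by degree into {0, 1, 5} (degree 4) and {2, 3, 4, 6} (degree 3); every edge runs between the two parts, so G is the complete bipartite graph K_{3,4}. The parts have unequal sizes, so no automorphism swaps them; each part is permuted independently, giving S_3 × S_4 of order 3!·4! = 144.

S_3 × S_4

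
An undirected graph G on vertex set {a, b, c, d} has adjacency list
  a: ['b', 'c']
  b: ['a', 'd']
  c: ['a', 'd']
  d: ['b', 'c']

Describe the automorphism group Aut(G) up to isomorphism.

G is 2-regular and bipartite on 2^2 = 4 vertices with girth 4; it is the hypercube graph Q_2. Aut(Q_2) consists of the signed permutations of the 2 coordinate axes: 2! permutations times 2^2 sign flips, so |Aut| = 2^2·2! = 8.

the hyperoctahedral group B_2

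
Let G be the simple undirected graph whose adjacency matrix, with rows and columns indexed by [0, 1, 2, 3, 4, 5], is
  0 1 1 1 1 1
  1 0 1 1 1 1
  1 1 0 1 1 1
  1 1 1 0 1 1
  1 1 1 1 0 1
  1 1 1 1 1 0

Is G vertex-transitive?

All 6 vertices are pairwise adjacent: G = K_6. Any permutation of the 6 vertices preserves K_6, so Aut(K_6) = S_6 of order 6! = 720. Under this action every vertex can be carried to every other, so G is vertex-transitive.

Yes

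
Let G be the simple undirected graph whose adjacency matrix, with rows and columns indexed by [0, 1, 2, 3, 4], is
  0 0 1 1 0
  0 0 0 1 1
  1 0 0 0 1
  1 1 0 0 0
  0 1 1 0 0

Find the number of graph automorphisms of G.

Every vertex has degree 2 and the graph is connected, so G is the 5-cycle C_5. C_5 has 5 rotations and 5 reflections, so Aut(C_5) ≅ D_5 of order 10.

10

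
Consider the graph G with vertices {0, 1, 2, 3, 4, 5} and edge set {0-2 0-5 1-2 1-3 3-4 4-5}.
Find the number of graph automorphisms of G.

G is 2-regular and connected on 6 vertices, i.e. the cycle C_6. The automorphisms of the 6-cycle are exactly the symmetries of a regular 6-gon: the dihedral group D_6, |D_6| = 12.

12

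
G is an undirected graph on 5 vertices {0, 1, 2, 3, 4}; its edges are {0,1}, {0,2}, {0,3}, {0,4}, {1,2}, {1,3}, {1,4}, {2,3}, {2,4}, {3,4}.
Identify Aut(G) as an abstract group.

S_5

Every vertex has degree 4, so G is the complete graph K_5. Every bijection on the vertex set is an automorphism of K_5; hence Aut(K_5) ≅ S_5, order 120.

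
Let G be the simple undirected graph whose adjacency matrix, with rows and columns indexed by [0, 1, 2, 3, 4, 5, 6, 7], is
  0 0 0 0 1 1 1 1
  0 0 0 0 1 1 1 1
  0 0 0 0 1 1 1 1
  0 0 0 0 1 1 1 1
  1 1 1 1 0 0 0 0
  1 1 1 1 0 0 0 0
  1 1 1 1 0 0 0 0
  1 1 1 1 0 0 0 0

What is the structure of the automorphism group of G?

G is 4-regular and bipartite with parts {4, 5, 6, 7} and {0, 1, 2, 3} (each part is independent and every cross-pair is an edge), so G = K_{4,4}. Each part can be permuted independently (S_4 × S_4) and the two equal-size parts can also be swapped, giving (S_4 × S_4) ⋊ Z_2 of order 2·(4!)² = 1152.

S_4 ≀ Z_2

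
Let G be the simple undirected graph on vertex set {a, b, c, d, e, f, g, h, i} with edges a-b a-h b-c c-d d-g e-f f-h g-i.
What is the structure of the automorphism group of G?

C_2

The degree sequence is [2, 2, 2, 2, 1, 2, 2, 2, 1]; the two degree-1 vertices e and i are the ends of a path, so G = P_9. The only nontrivial automorphism of a path is the end-to-end reflection, so Aut(G) ≅ Z_2.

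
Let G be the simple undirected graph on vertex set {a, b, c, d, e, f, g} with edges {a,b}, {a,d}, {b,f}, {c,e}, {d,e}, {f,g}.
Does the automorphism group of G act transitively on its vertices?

No

Automorphisms preserve degree, but G has vertices of degree 1 and vertices of degree 2; no automorphism maps one to the other, so G is not vertex-transitive.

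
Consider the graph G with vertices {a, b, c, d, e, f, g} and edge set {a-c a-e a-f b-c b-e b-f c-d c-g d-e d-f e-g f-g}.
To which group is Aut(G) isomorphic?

The vertices split by degree into {c, e, f} (degree 4) and {a, b, d, g} (degree 3); every edge runs between the two parts, so G is the complete bipartite graph K_{3,4}. The parts have unequal sizes, so no automorphism swaps them; each part is permuted independently, giving S_3 × S_4 of order 3!·4! = 144.

S_3 × S_4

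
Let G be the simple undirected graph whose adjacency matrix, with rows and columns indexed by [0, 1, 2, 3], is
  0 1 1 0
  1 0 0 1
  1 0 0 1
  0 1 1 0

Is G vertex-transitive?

Yes

G is 2-regular and bipartite on 2^2 = 4 vertices with girth 4; it is the hypercube graph Q_2. The symmetry group of the 2-cube is the hyperoctahedral group B_2 = Z_2 ≀ S_2, of order 2^2·2! = 8. Under this action every vertex can be carried to every other, so G is vertex-transitive.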